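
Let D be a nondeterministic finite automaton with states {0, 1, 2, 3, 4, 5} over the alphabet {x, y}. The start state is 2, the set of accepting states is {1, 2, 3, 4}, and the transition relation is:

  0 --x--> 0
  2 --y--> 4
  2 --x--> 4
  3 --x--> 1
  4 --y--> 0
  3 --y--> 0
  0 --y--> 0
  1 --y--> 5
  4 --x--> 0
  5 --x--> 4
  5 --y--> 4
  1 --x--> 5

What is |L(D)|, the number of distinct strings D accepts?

3

The useful subgraph on states {2, 4} is acyclic, so L(D) is finite; the longest accepting path visits 2 useful states, giving maximum string length 1.
Counting accepting paths from 2 by length: 1 of length 0, 2 of length 1. Total 3.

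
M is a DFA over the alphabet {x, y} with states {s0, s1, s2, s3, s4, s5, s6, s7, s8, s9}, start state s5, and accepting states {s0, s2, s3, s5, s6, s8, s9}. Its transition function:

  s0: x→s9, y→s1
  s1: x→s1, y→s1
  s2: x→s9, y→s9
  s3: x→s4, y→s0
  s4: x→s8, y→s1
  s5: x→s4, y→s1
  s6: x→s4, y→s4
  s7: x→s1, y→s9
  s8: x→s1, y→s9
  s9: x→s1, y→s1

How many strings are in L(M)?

3

The useful subgraph on states {s4, s5, s8, s9} is acyclic, so L(M) is finite; the longest accepting path visits 4 useful states, giving maximum string length 3.
Counting accepting paths from s5 by length: 1 of length 0, 1 of length 2, 1 of length 3. Total 3.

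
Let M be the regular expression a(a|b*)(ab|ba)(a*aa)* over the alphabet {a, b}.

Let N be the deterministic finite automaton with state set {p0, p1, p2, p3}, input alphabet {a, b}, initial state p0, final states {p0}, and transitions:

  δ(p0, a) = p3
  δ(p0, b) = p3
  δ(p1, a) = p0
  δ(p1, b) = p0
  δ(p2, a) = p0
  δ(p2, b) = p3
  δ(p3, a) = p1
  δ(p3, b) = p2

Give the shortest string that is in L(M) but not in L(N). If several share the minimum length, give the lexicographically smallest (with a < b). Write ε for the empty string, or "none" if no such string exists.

aaab

The string aaab is accepted by M but not by N.
No shorter string lies in the difference, and aaab is the lexicographically first length-4 string in L(M) \ L(N).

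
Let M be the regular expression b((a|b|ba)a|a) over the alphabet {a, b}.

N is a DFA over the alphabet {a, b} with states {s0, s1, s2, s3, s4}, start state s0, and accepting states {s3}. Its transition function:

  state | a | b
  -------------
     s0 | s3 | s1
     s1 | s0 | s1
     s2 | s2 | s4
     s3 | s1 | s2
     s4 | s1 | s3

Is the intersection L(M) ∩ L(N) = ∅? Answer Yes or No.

No

The string baa is accepted by both M and N.
Hence L(M) ∩ L(N) ≠ ∅.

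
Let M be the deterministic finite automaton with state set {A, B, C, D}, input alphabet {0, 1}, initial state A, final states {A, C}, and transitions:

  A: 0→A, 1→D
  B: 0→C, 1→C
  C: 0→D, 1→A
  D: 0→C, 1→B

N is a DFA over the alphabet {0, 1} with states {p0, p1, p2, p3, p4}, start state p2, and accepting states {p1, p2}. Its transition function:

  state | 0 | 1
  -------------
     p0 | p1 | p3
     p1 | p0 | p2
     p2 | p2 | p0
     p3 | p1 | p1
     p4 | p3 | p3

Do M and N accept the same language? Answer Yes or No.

Yes

Exploring the product automaton M × N from the start pair (A, p2), following both machines on each input symbol, reaches 4 state pairs: (A, p2), (D, p0), (C, p1), (B, p3).
M accepts in {A, C} and N accepts in {p1, p2}. In every reachable pair the two components are either both accepting — (A, p2), (C, p1) — or both non-accepting, so no string is accepted by exactly one of the machines: L(M) \ L(N) and L(N) \ L(M) are both empty.
Hence every string is accepted by M iff it is accepted by N, and the two languages coincide.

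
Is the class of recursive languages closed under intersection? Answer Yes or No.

Yes

Run both deciders on the input and accept iff both accept; the combined machine always halts.
So the recursive languages are closed under intersection.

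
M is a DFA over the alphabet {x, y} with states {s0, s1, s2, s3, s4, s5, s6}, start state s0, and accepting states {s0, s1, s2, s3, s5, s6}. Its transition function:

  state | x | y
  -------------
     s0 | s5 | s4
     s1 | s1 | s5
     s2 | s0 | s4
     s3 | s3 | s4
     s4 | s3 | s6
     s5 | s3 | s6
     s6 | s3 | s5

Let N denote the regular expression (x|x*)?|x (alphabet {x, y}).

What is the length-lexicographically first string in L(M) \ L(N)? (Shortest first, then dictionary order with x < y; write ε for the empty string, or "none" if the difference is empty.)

The string xy is accepted by M but not by N.
No shorter string lies in the difference, and xy is the lexicographically first length-2 string in L(M) \ L(N).

xy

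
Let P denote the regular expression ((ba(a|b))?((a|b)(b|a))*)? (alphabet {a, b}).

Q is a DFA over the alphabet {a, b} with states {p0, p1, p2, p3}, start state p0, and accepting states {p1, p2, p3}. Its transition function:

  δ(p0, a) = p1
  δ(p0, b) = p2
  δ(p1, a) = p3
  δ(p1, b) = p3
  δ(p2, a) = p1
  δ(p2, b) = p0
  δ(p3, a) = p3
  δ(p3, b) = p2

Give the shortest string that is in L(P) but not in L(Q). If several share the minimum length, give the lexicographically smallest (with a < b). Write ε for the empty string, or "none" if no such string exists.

The empty string ε is accepted by P but not by Q.
Since ε is the unique shortest string, it is the required witness.

ε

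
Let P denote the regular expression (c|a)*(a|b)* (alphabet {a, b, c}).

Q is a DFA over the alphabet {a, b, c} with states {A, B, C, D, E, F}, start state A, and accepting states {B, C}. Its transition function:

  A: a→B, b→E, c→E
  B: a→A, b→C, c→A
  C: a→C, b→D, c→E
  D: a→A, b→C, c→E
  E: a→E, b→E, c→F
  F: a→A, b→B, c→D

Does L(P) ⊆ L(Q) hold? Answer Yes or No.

No

The empty string ε is in L(P) but not in L(Q).
So L(P) ⊄ L(Q).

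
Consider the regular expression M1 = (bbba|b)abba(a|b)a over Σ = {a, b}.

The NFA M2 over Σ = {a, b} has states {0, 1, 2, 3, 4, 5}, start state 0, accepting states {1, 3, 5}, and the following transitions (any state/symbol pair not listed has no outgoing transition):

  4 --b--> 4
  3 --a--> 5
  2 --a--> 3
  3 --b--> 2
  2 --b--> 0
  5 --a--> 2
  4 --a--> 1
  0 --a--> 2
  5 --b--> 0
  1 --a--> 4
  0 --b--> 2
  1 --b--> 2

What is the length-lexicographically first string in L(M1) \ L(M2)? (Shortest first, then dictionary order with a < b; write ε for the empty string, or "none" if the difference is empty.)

babbaba

The string babbaba is accepted by M1 but not by M2.
No shorter string lies in the difference, and babbaba is the lexicographically first length-7 string in L(M1) \ L(M2).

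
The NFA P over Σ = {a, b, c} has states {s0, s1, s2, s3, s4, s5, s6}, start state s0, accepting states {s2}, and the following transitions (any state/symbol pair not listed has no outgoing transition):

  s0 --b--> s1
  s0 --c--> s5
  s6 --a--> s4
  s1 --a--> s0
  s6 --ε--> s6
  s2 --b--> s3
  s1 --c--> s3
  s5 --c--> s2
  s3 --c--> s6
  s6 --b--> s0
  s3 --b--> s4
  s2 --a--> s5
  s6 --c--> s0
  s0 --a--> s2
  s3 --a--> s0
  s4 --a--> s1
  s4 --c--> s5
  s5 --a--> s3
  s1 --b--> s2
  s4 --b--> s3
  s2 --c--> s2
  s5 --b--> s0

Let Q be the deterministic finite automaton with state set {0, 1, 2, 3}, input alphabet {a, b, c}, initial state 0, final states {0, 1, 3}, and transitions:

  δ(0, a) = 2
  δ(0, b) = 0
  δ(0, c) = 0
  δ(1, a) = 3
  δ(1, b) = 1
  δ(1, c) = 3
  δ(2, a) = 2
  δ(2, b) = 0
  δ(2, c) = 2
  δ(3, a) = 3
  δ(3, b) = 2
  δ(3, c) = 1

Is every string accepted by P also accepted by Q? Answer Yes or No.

The string a is in L(P) but not in L(Q).
So L(P) ⊄ L(Q).

No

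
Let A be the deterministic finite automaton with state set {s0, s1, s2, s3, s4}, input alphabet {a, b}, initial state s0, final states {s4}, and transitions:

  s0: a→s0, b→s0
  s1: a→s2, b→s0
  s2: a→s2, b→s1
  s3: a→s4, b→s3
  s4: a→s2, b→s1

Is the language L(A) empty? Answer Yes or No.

Yes

The states reachable from the start state are {s0}.
None of the accepting states {s4} is reachable, so no string is accepted and L(A) = ∅.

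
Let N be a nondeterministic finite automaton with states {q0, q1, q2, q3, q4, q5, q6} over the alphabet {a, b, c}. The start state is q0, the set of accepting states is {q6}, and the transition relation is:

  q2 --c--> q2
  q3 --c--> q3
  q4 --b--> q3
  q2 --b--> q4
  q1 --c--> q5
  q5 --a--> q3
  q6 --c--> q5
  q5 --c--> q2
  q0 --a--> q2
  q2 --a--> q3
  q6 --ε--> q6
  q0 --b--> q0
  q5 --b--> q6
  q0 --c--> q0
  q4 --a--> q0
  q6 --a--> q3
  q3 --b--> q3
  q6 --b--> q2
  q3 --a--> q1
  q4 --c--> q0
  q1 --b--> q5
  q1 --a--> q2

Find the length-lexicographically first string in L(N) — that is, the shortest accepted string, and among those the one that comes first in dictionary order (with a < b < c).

A breadth-first search from q0 reaches an accepting state first via the path q0 → q2 → q3 → q1 → q5 → q6 on input aaabb.
No string of length < 5 is accepted (BFS exhausts all shorter strings without reaching an accepting state), and aaabb is the lexicographically least accepting string of length 5.

aaabb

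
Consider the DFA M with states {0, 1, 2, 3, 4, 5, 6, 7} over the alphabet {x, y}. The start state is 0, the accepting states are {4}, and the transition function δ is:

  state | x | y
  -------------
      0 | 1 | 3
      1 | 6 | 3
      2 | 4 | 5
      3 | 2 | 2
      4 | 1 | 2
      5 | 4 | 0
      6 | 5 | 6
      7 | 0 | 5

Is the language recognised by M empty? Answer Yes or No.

No

The string yxx is accepted: the run 0 → 3 → 2 → 4 ends in the accepting state 4.
Since at least one string is accepted, L(M) is not empty.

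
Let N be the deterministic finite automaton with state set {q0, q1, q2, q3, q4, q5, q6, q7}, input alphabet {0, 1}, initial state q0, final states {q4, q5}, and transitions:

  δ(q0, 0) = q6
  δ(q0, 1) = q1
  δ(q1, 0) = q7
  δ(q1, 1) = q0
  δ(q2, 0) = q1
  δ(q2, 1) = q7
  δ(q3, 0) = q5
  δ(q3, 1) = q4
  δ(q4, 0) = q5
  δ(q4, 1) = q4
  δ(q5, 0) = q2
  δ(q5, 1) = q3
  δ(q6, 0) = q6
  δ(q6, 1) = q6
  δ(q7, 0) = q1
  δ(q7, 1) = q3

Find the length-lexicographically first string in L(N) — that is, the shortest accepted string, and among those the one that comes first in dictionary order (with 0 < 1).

A breadth-first search from q0 reaches an accepting state first via the path q0 → q1 → q7 → q3 → q5 on input 1010.
No string of length < 4 is accepted (BFS exhausts all shorter strings without reaching an accepting state), and 1010 is the lexicographically least accepting string of length 4.

1010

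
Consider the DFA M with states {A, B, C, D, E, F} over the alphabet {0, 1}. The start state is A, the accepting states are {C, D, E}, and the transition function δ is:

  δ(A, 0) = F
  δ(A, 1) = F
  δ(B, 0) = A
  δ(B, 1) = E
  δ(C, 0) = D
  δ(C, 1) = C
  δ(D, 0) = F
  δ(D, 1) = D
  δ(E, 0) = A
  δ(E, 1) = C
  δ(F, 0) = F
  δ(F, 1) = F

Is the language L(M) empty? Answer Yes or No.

Yes

The states reachable from the start state are {A, F}.
None of the accepting states {C, D, E} is reachable, so no string is accepted and L(M) = ∅.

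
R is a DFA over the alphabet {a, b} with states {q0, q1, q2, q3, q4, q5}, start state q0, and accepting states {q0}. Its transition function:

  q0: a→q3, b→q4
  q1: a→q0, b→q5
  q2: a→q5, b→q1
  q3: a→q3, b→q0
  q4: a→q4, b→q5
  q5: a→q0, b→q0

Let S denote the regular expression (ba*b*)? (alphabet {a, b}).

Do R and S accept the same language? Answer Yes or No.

The string ab is accepted by R but rejected by S.
So L(R) ≠ L(S).

No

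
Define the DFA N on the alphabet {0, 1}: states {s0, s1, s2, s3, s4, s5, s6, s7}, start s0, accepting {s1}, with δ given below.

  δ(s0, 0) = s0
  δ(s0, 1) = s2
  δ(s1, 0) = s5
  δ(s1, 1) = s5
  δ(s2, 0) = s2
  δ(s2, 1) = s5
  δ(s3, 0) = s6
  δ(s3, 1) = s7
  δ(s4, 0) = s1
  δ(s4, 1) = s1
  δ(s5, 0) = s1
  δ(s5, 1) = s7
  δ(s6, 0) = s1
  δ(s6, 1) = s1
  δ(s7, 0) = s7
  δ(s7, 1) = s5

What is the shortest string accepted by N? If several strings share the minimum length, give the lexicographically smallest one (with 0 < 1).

A breadth-first search from s0 reaches an accepting state first via the path s0 → s2 → s5 → s1 on input 110.
No string of length < 3 is accepted (BFS exhausts all shorter strings without reaching an accepting state), and 110 is the lexicographically least accepting string of length 3.

110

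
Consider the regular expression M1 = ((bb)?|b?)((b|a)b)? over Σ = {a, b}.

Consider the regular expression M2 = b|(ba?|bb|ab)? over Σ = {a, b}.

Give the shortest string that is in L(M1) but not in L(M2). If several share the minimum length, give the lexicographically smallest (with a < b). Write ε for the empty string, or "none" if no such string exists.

The string bab is accepted by M1 but not by M2.
No shorter string lies in the difference, and bab is the lexicographically first length-3 string in L(M1) \ L(M2).

bab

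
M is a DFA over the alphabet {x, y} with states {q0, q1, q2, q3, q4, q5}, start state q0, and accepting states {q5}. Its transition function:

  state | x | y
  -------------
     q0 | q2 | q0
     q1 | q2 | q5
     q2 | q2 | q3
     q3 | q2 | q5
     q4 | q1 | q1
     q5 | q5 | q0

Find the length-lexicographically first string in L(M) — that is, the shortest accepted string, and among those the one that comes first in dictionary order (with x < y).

A breadth-first search from q0 reaches an accepting state first via the path q0 → q2 → q3 → q5 on input xyy.
No string of length < 3 is accepted (BFS exhausts all shorter strings without reaching an accepting state), and xyy is the lexicographically least accepting string of length 3.

xyy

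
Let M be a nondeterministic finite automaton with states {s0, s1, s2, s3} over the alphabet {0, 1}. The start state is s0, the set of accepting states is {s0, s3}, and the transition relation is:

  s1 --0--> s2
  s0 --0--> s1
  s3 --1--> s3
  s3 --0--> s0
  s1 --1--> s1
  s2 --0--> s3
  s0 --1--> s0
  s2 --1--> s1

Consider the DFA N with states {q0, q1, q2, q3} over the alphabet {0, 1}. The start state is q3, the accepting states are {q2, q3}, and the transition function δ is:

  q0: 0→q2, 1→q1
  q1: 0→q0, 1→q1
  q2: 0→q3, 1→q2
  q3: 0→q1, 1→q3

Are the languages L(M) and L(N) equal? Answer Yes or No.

Exploring the product automaton M × N from the start pair (s0, q3), following both machines on each input symbol, reaches 4 state pairs: (s0, q3), (s1, q1), (s2, q0), (s3, q2).
M accepts in {s0, s3} and N accepts in {q2, q3}. In every reachable pair the two components are either both accepting — (s0, q3), (s3, q2) — or both non-accepting, so no string is accepted by exactly one of the machines: L(M) \ L(N) and L(N) \ L(M) are both empty.
Hence every string is accepted by M iff it is accepted by N, and the two languages coincide.

Yes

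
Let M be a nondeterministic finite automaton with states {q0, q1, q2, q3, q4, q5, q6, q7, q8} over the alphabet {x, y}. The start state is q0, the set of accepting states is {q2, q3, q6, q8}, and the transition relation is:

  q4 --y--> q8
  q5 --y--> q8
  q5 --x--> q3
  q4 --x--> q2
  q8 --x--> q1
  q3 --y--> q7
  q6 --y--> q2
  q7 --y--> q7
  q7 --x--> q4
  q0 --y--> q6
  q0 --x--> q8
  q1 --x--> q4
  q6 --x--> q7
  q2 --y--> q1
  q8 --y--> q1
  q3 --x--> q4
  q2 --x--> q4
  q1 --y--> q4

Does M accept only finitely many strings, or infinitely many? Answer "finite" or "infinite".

infinite

State q8 is reachable from the start and can reach an accepting state, and it lies on the cycle q8 → q1 → q4 → q8.
Traversing that cycle any number of times yields accepted strings of unbounded length, so the language is infinite.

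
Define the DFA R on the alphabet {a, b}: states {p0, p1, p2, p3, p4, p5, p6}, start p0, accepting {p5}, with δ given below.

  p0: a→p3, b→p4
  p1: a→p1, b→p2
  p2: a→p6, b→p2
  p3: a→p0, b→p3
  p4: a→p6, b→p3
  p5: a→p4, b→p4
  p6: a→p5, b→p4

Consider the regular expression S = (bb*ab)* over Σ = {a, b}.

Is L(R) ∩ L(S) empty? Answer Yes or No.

Yes

Converting the expression S to a DFA (subset construction, then merging equivalent states) gives the minimal DFA with states {s0, s1, s2, s3}, start state s0, accepting states {s0} and transitions s0: a→s1, b→s2; s1: a→s1, b→s1; s2: a→s3, b→s2; s3: a→s1, b→s0.
Exploring the product automaton R × S from the start pair (p0, s0), following both machines on each input symbol, reaches 11 state pairs: (p0, s0), (p3, s1), (p4, s2), (p0, s1), (p6, s3), (p3, s2), (p4, s1), (p5, s1), (p4, s0), (p0, s3), (p6, s1).
R accepts in {p5} and S accepts in {s0}; no reachable pair has both components accepting, so no string drives both machines to acceptance simultaneously and L(R) ∩ L(S) = ∅.
So no string is accepted by both, and the intersection is empty.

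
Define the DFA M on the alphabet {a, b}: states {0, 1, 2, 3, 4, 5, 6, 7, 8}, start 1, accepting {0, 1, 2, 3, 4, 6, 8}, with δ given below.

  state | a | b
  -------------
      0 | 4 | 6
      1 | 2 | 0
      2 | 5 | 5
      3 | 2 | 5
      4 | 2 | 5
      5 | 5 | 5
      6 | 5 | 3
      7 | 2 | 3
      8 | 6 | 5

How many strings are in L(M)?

The useful subgraph on states {0, 1, 2, 3, 4, 6} is acyclic, so L(M) is finite; the longest accepting path visits 5 useful states, giving maximum string length 4.
Counting accepting paths from 1 by length: 1 of length 0, 2 of length 1, 2 of length 2, 2 of length 3, 1 of length 4. Total 8.

8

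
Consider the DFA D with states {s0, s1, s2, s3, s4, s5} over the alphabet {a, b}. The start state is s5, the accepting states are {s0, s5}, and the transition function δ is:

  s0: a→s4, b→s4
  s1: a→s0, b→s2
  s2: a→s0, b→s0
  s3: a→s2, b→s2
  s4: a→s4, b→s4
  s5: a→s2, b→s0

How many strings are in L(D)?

4

The useful subgraph on states {s0, s2, s5} is acyclic, so L(D) is finite; the longest accepting path visits 3 useful states, giving maximum string length 2.
Counting accepting paths from s5 by length: 1 of length 0, 1 of length 1, 2 of length 2. Total 4.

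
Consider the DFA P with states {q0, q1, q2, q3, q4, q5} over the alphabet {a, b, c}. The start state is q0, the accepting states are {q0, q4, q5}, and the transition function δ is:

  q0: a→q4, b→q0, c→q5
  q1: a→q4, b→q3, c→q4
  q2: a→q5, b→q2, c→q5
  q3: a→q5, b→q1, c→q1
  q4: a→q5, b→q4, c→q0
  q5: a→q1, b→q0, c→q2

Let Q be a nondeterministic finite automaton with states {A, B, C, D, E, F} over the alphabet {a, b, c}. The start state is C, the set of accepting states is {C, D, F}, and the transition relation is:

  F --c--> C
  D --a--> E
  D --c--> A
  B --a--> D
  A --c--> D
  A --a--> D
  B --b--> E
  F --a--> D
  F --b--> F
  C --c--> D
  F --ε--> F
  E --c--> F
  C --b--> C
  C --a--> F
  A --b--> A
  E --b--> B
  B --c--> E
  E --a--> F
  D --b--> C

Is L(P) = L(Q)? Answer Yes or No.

Yes

Exploring the product automaton P × Q from the start pair (q0, C), following both machines on each input symbol, reaches 6 state pairs: (q0, C), (q4, F), (q5, D), (q1, E), (q2, A), (q3, B).
P accepts in {q0, q4, q5} and Q accepts in {C, D, F}. In every reachable pair the two components are either both accepting — (q0, C), (q4, F), (q5, D) — or both non-accepting, so no string is accepted by exactly one of the machines: L(P) \ L(Q) and L(Q) \ L(P) are both empty.
Hence every string is accepted by P iff it is accepted by Q, and the two languages coincide.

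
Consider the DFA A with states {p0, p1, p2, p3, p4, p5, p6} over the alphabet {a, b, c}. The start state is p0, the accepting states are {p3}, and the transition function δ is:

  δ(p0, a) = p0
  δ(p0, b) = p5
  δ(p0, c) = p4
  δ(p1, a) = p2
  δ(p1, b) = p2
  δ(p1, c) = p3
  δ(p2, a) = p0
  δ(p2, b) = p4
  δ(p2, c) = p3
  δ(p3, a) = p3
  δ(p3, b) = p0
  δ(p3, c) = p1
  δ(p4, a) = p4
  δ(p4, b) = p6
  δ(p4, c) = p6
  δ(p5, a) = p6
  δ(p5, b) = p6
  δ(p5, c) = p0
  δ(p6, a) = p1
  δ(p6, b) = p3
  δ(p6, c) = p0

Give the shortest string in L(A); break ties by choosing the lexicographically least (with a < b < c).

bab

A breadth-first search from p0 reaches an accepting state first via the path p0 → p5 → p6 → p3 on input bab.
No string of length < 3 is accepted (BFS exhausts all shorter strings without reaching an accepting state), and bab is the lexicographically least accepting string of length 3.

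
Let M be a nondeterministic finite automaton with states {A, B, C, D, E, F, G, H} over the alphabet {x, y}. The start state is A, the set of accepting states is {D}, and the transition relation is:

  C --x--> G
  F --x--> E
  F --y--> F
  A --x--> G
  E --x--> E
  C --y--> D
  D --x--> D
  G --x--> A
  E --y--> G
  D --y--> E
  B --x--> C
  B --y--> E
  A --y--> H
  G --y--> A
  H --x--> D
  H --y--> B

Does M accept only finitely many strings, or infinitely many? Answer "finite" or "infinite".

State A is reachable from the start and can reach an accepting state, and it lies on the cycle A → G → A.
Traversing that cycle any number of times yields accepted strings of unbounded length, so the language is infinite.

infinite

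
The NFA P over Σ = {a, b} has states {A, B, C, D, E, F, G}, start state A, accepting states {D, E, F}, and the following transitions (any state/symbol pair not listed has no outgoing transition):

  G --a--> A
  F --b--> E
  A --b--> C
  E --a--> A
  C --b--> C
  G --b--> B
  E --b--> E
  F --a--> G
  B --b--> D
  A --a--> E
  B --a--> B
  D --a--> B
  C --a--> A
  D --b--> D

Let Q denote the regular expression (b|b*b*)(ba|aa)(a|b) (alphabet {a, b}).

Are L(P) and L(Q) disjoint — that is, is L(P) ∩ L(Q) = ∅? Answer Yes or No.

The string aaa is accepted by both P and Q.
Hence L(P) ∩ L(Q) ≠ ∅.

No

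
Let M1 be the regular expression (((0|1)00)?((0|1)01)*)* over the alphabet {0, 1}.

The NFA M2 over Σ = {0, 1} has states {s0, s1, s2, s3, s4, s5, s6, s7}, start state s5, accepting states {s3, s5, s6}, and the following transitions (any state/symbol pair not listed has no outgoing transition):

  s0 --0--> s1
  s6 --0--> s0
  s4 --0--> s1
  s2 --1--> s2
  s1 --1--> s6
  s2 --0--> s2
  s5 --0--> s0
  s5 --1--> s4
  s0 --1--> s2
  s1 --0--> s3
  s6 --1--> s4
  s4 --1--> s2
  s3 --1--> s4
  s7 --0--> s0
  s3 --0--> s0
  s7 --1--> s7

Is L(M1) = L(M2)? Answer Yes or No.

Converting the expression M1 to a DFA (subset construction, then merging equivalent states) gives the minimal DFA with states {r0, r1, r2, r3}, start state r0, accepting states {r0} and transitions r0: 0→r1, 1→r1; r1: 0→r2, 1→r3; r2: 0→r0, 1→r0; r3: 0→r3, 1→r3.
Exploring the product automaton M1 × M2 from the start pair (r0, s5), following both machines on each input symbol, reaches 7 state pairs: (r0, s5), (r1, s0), (r1, s4), (r2, s1), (r3, s2), (r0, s3), (r0, s6).
M1 accepts in {r0} and M2 accepts in {s3, s5, s6}. In every reachable pair the two components are either both accepting — (r0, s5), (r0, s3), (r0, s6) — or both non-accepting, so no string is accepted by exactly one of the machines: L(M1) \ L(M2) and L(M2) \ L(M1) are both empty.
Hence every string is accepted by M1 iff it is accepted by M2, and the two languages coincide.

Yes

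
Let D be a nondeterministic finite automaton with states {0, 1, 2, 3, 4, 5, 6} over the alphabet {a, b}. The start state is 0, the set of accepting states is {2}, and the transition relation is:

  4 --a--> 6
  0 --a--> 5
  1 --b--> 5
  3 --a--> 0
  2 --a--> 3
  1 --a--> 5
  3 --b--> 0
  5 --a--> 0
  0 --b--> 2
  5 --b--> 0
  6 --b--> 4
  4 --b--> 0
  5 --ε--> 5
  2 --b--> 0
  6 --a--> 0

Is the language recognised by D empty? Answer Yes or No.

The string b is accepted: the run 0 → 2 ends in the accepting state 2.
Since at least one string is accepted, L(D) is not empty.

No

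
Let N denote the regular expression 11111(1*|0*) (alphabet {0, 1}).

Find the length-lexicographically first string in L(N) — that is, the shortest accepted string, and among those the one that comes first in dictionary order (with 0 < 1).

By inspection of the expression, no string of length less than 5 matches, and 11111 is the lexicographically first match of length 5.

11111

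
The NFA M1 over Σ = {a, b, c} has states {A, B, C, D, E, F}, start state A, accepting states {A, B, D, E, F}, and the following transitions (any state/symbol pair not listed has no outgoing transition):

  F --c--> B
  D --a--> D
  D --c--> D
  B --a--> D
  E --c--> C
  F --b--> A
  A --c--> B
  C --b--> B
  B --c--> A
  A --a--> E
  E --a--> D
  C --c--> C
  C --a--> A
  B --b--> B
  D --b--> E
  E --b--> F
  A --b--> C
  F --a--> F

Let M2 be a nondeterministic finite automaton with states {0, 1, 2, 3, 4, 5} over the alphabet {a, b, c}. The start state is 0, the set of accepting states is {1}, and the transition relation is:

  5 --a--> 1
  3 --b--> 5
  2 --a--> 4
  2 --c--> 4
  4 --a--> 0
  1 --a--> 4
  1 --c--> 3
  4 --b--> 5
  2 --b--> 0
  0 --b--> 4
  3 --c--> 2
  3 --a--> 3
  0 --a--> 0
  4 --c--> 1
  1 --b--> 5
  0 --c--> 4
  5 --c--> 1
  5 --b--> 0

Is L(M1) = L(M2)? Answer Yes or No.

The empty string ε is accepted by M1 but rejected by M2.
So L(M1) ≠ L(M2).

No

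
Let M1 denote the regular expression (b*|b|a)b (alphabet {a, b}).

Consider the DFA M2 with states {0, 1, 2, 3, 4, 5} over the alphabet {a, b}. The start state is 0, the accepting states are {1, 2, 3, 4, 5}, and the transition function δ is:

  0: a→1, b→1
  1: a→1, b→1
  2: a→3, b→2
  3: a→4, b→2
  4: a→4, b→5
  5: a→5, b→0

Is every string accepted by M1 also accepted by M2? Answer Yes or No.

Converting the expression M1 to a DFA (subset construction, then merging equivalent states) gives the minimal DFA with states {r0, r1, r2, r3, r4}, start state r0, accepting states {r2, r4} and transitions r0: a→r1, b→r2; r1: a→r3, b→r4; r2: a→r3, b→r2; r3: a→r3, b→r3; r4: a→r3, b→r3.
Exploring the product automaton M1 × M2 from the start pair (r0, 0), following both machines on each input symbol, reaches 5 state pairs: (r0, 0), (r1, 1), (r2, 1), (r3, 1), (r4, 1).
M1 accepts in {r2, r4} and M2 accepts in {1, 2, 3, 4, 5}. The reachable pairs whose M1-component is accepting are (r2, 1), (r4, 1); in each of them the M2-component is accepting too, so the product for L(M1) \ L(M2) (M1-component accepting, M2-component rejecting) has no reachable accepting pair and the difference is empty.
Hence every string in L(M1) is also in L(M2).

Yes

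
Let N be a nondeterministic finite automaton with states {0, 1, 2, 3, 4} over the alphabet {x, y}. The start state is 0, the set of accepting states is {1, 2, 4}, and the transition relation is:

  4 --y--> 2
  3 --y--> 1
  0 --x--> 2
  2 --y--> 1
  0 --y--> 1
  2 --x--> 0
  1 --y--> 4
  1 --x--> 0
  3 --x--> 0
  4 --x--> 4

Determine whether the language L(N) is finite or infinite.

State 0 is reachable from the start and can reach an accepting state, and it lies on the cycle 0 → 1 → 0.
Traversing that cycle any number of times yields accepted strings of unbounded length, so the language is infinite.

infinite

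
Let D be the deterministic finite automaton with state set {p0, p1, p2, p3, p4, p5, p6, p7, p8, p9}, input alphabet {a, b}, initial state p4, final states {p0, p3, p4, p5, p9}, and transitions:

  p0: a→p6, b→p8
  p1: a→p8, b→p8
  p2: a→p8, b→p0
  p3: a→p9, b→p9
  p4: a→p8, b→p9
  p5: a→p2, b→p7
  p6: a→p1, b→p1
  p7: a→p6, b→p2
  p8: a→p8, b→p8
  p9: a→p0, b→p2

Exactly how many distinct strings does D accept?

The useful subgraph on states {p0, p2, p4, p9} is acyclic, so L(D) is finite; the longest accepting path visits 4 useful states, giving maximum string length 3.
Counting accepting paths from p4 by length: 1 of length 0, 1 of length 1, 1 of length 2, 1 of length 3. Total 4.

4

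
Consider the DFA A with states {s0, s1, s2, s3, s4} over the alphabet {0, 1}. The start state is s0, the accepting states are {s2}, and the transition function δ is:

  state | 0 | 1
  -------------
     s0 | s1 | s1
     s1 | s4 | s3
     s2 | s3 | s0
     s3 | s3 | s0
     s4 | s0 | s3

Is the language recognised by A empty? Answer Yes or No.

Yes

The states reachable from the start state are {s0, s1, s3, s4}.
None of the accepting states {s2} is reachable, so no string is accepted and L(A) = ∅.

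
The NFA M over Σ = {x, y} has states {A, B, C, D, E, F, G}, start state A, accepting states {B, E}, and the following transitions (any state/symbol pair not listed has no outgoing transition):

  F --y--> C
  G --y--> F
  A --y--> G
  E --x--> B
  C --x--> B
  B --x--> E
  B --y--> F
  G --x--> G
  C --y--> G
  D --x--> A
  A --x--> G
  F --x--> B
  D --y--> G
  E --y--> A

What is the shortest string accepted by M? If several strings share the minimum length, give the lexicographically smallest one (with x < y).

A breadth-first search from A reaches an accepting state first via the path A → G → F → B on input xyx.
No string of length < 3 is accepted (BFS exhausts all shorter strings without reaching an accepting state), and xyx is the lexicographically least accepting string of length 3.

xyx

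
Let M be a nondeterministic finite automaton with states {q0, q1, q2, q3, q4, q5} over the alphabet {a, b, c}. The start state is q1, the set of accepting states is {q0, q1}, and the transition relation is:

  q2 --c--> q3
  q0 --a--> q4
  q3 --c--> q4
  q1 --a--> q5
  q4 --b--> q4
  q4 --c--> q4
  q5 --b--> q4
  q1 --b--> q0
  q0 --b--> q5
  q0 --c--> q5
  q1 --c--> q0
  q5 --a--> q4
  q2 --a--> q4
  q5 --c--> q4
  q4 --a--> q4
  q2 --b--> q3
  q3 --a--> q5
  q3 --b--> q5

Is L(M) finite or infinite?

The useful states (reachable from q1 and able to reach an accepting state) are {q0, q1}.
Restricted to these states the transition graph has no cycle, so every accepting path has bounded length and L is finite.

finite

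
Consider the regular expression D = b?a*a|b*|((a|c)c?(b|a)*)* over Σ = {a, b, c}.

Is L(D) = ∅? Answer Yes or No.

The empty string ε matches the expression, so it belongs to L(D).
Since L(D) contains at least one string, it is not empty.

No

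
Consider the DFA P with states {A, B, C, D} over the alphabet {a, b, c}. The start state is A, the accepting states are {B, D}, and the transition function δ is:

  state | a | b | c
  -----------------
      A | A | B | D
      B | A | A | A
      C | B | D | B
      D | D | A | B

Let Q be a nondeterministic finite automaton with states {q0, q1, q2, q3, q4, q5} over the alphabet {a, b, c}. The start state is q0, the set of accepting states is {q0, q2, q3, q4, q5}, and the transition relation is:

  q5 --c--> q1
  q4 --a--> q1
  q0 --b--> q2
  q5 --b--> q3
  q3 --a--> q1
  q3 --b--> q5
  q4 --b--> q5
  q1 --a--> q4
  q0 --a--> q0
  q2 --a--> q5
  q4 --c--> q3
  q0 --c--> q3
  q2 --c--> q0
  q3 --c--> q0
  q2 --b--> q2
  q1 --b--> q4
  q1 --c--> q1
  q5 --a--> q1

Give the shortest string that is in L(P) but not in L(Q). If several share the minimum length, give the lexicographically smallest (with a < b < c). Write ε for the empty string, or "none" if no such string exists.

ca

The string ca is accepted by P but not by Q.
No shorter string lies in the difference, and ca is the lexicographically first length-2 string in L(P) \ L(Q).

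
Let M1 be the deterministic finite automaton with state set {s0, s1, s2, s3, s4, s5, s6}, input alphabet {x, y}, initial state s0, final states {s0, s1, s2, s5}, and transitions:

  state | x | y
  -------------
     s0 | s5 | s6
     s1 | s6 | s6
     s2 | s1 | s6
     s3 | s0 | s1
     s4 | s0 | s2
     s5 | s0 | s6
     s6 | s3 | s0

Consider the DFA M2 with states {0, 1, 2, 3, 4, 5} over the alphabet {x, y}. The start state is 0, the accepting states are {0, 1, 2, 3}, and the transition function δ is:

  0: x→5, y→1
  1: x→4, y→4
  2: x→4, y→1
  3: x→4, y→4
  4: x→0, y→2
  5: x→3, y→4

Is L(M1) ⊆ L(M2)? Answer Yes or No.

The string x is in L(M1) but not in L(M2).
So L(M1) ⊄ L(M2).

No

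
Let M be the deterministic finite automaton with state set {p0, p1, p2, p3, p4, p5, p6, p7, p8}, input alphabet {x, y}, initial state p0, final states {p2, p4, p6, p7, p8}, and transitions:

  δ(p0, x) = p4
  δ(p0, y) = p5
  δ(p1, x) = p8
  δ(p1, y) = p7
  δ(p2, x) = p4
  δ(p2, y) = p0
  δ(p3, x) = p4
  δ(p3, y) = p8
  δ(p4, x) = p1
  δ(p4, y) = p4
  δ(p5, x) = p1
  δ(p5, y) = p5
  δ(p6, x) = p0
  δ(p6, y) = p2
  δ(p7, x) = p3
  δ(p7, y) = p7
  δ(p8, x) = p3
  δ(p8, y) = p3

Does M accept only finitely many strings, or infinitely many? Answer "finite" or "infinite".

infinite

State p8 is reachable from the start and can reach an accepting state, and it lies on the cycle p8 → p3 → p8.
Traversing that cycle any number of times yields accepted strings of unbounded length, so the language is infinite.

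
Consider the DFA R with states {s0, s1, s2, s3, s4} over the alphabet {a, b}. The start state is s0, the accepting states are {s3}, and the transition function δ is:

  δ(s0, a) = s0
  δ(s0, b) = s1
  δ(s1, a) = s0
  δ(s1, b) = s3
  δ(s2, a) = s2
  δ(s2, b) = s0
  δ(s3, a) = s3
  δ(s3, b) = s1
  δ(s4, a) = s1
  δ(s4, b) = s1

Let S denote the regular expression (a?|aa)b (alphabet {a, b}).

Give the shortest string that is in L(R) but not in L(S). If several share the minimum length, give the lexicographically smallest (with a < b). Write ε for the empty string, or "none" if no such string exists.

The string bb is accepted by R but not by S.
No shorter string lies in the difference, and bb is the lexicographically first length-2 string in L(R) \ L(S).

bb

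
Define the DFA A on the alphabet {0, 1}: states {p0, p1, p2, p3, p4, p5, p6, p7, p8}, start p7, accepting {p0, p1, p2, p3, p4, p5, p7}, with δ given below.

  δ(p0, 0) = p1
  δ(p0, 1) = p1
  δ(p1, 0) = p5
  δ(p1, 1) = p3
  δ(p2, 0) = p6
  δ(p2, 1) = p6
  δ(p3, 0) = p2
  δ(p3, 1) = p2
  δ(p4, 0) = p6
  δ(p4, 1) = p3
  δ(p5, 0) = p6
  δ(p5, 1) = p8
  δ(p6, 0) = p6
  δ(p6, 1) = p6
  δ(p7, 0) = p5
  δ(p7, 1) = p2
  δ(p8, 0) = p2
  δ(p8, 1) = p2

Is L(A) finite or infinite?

The useful states (reachable from p7 and able to reach an accepting state) are {p2, p5, p7, p8}.
Restricted to these states the transition graph has no cycle, so every accepting path has bounded length and L is finite.

finite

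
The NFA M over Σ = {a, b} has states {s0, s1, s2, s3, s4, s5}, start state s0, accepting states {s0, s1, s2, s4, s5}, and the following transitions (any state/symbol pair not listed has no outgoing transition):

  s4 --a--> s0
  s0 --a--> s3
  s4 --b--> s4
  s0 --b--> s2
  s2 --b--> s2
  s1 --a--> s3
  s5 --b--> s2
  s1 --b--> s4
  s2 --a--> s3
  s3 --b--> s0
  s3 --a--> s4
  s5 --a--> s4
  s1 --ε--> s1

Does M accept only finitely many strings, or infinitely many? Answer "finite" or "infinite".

infinite

State s2 is reachable from the start and can reach an accepting state, and it lies on the cycle s2 → s2.
Traversing that cycle any number of times yields accepted strings of unbounded length, so the language is infinite.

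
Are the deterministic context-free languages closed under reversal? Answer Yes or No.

No

L = {c bⁿaⁿ : n≥0} ∪ {d b²ⁿaⁿ : n≥0} is a DCFL: the first symbol tells a deterministic PDA whether to pop one or two b's per a. Its reversal Lᴿ = {aⁿbⁿ c : n≥0} ∪ {aⁿb²ⁿ d : n≥0} is not. DCFLs are closed under right quotient by regular languages, and Lᴿ/{c, d} = {aⁿbⁿ : n≥0} ∪ {aⁿb²ⁿ : n≥0} — the standard context-free language accepted by no deterministic PDA (intuitively the machine would have to commit to a b-to-a ratio before the distinguishing marker arrives; formally, a DPDA for it would have a single run on aⁿb²ⁿ, accepting after the prefix aⁿbⁿ and accepting again after n more b's; an ordinary PDA that simulates it on a's and b's and, at any moment when it is accepting, may switch to reading only a fresh letter e while feeding each e to the simulation as a b, would accept aⁱbʲeᵏ (k≥1) exactly when both aⁱbʲ and aⁱbʲ⁺ᵏ are in the language, i.e. its language intersected with the regular set a*b*e⁺ would be exactly {aⁿbⁿeⁿ : n≥1} — impossible, since context-free languages are closed under intersection with regular sets and {aⁿbⁿeⁿ} is not context-free). So Lᴿ cannot be a DCFL.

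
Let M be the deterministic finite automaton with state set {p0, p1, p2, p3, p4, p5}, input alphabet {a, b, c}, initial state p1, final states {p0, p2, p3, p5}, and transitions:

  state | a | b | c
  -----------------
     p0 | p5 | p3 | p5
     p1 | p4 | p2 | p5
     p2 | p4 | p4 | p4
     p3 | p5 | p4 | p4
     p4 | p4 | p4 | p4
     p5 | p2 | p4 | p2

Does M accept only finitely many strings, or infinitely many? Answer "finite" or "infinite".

finite

The useful states (reachable from p1 and able to reach an accepting state) are {p1, p2, p5}.
Restricted to these states the transition graph has no cycle, so every accepting path has bounded length and L is finite.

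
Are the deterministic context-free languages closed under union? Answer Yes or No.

No

{aⁿbⁿ : n≥0} and {aⁿb²ⁿ : n≥0} are each accepted by a deterministic PDA (push the a's; pop one per b, respectively one per two b's), but their union U is not. Suppose a DPDA M accepted U. Being deterministic, M has a single run on aⁿb²ⁿ, and since aⁿbⁿ ∈ U that run passes through an accepting configuration right after consuming the prefix aⁿbⁿ and then goes on to accept again after n more b's. Build an ordinary (nondeterministic) PDA M′ that simulates M on a's and b's and, at any moment when M is in an accepting state, may switch to a second mode in which it reads only c's, feeding each c to M as a b; M′ accepts when M does. Then M′ accepts aⁱbʲcᵏ (k≥1) exactly when both aⁱbʲ ∈ U and aⁱbʲ⁺ᵏ ∈ U, and checking the four cases (i=j or j=2i, combined with j+k=i or j+k=2i) leaves only i=j=k: so L(M′) ∩ a*b*c⁺ = {aⁿbⁿcⁿ : n≥1} would be context-free, which it is not (pumping lemma) — contradiction. (The union is an unambiguous CFL; it is determinism, not unambiguity, that fails.)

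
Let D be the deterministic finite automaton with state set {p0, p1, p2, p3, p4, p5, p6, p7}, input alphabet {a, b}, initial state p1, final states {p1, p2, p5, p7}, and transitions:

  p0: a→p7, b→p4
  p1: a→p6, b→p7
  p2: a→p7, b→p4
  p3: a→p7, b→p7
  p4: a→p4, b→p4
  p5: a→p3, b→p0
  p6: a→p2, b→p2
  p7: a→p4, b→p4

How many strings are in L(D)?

6

The useful subgraph on states {p1, p2, p6, p7} is acyclic, so L(D) is finite; the longest accepting path visits 4 useful states, giving maximum string length 3.
Counting accepting paths from p1 by length: 1 of length 0, 1 of length 1, 2 of length 2, 2 of length 3. Total 6.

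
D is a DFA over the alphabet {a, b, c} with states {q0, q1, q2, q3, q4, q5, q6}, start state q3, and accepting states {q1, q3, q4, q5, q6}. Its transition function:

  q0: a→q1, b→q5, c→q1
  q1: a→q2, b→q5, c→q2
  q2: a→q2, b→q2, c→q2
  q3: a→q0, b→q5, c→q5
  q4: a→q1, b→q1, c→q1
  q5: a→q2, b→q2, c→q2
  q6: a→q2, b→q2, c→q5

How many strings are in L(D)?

The useful subgraph on states {q0, q1, q3, q5} is acyclic, so L(D) is finite; the longest accepting path visits 4 useful states, giving maximum string length 3.
Counting accepting paths from q3 by length: 1 of length 0, 2 of length 1, 3 of length 2, 2 of length 3. Total 8.

8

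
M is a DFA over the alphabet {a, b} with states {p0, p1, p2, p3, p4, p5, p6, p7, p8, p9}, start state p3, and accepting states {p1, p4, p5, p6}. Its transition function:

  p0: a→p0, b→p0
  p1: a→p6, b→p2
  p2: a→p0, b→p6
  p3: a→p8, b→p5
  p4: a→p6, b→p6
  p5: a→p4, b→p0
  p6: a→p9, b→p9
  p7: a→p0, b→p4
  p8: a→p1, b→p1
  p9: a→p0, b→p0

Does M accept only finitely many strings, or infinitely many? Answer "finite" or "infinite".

The useful states (reachable from p3 and able to reach an accepting state) are {p1, p2, p3, p4, p5, p6, p8}.
Restricted to these states the transition graph has no cycle, so every accepting path has bounded length and L is finite.

finite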